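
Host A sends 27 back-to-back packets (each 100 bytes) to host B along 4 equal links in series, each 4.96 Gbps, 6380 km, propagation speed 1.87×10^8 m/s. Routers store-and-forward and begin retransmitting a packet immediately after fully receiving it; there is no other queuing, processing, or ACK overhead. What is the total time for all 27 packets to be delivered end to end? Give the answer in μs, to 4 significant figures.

136500 μs

Per-hop transmission t_tx = L/R = 800/4960000000 = 0.16129 μs.
Per-hop propagation t_prop = 6380000/187000000 = 34117.6 μs.
Pipeline fill: first packet needs 4·t_tx to clear all hops; remaining 26 packets each add one t_tx.
Total = (4+27-1)·t_tx + 4·t_prop = 30·0.16129 + 4·34117.6 = 136500 μs.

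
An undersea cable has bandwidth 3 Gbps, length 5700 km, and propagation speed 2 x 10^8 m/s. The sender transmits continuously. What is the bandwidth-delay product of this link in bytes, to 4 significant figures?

Propagation delay = 5700000 / 200000000 = 0.0285 s.
BDP = R × t_prop = 3000000000 × 0.0285 = 85500000 bits.
In bytes: 85500000/8 = 10690000 bytes.

10690000 bytes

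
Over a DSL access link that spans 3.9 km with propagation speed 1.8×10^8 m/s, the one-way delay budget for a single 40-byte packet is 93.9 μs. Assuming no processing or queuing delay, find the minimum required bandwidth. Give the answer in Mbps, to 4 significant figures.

L = 320 bits.
Propagation delay = 3900 / 180000000 = 21.6667 μs.
Transmission budget = 93.9 − 21.6667 = 72.2333 μs.
R ≥ L / t_tx = 320 bits / 7.22333e-05 s = 4.430 Mbps.

4.430 Mbps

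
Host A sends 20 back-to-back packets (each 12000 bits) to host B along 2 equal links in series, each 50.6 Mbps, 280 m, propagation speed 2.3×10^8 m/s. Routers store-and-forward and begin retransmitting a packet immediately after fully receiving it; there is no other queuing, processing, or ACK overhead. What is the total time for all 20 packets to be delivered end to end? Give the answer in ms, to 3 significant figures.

4.98 ms

Per-hop transmission t_tx = L/R = 12000/50600000 = 0.237154 ms.
Per-hop propagation t_prop = 280/2.3e+08 = 0.00121739 ms.
Pipeline fill: first packet needs 2·t_tx to clear all hops; remaining 19 packets each add one t_tx.
Total = (2+20-1)·t_tx + 2·t_prop = 21·0.237154 + 2·0.00121739 = 4.98 ms.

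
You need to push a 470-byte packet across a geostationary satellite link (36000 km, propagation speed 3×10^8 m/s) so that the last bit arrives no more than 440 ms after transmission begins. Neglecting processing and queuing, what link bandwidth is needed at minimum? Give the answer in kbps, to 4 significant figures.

11.75 kbps

L = 3760 bits.
Propagation delay = 36000000 / 300000000 = 120 ms.
Transmission budget = 440 − 120 = 320 ms.
R ≥ L / t_tx = 3760 bits / 0.32 s = 11.75 kbps.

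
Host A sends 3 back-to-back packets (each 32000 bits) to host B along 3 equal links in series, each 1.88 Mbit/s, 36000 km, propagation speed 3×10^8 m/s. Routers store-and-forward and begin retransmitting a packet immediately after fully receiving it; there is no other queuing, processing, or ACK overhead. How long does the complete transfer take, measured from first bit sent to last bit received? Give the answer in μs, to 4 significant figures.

445100 μs

Per-hop transmission t_tx = L/R = 32000/1880000 = 17021.3 μs.
Per-hop propagation t_prop = 36000000/300000000 = 120000 μs.
Pipeline fill: first packet needs 3·t_tx to clear all hops; remaining 2 packets each add one t_tx.
Total = (3+3-1)·t_tx + 3·t_prop = 5·17021.3 + 3·120000 = 445100 μs.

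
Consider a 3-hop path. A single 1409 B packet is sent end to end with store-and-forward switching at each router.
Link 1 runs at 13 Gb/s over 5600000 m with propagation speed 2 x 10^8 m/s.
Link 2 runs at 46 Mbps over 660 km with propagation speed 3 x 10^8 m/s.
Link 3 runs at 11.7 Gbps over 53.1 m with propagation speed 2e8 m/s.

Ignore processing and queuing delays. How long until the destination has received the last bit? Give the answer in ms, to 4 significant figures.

30.45 ms

L = 1409 × 8 = 11272 bits.
Transmission delays (L/R per hop): 0.000867077, 0.245043, 0.000963419 ms; sum = 0.246874 ms.
Propagation delays (d/s per hop): 28, 2.2, 0.0002655 ms; sum = 30.2003 ms.
End-to-end = 30.45 ms.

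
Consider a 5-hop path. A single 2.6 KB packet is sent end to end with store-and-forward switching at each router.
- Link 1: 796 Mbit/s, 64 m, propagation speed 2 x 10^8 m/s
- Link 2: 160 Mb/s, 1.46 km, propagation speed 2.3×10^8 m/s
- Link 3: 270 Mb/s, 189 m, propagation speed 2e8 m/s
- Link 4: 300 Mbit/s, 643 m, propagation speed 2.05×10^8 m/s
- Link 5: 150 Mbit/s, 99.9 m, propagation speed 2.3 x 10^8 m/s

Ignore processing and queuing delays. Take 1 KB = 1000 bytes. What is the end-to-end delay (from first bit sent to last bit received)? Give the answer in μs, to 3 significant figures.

452 μs

L = 20800 bits.
Transmission delays (L/R per hop): 26.1307, 130, 77.037, 69.3333, 138.667 μs; sum = 441.168 μs.
Propagation delays (d/s per hop): 0.32, 6.34783, 0.945, 3.13659, 0.434348 μs; sum = 11.1838 μs.
End-to-end = 452 μs.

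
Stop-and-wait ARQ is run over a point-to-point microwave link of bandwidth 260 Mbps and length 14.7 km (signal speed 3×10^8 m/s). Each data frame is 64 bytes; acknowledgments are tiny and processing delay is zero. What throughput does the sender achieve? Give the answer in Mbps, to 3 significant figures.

5.12 Mbps

t_tx = L/R = 512/260000000 = 1.96923e-06 s.
t_prop = 14700/300000000 = 4.9e-05 s; RTT = 9.8e-05 s.
Cycle = t_tx + RTT = 9.99692e-05 s.
Throughput = L / cycle = 512 / 9.99692e-05 = 5.12 Mbps.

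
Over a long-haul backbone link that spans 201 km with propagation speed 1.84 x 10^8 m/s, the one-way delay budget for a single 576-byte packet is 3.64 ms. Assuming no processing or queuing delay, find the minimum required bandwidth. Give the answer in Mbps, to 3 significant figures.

L = 4608 bits.
Propagation delay = 201000 / 184000000 = 1.09239 ms.
Transmission budget = 3.64 − 1.09239 = 2.54761 ms.
R ≥ L / t_tx = 4608 bits / 0.00254761 s = 1.81 Mbps.

1.81 Mbps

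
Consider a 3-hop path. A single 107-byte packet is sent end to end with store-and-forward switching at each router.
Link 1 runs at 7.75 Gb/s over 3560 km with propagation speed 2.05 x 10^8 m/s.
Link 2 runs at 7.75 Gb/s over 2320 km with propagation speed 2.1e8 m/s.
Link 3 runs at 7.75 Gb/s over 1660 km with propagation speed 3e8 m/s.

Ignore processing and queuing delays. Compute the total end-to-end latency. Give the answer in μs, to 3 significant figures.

33900 μs

L = 107 × 8 = 856 bits.
Transmission delay per hop = L/R = 856/7750000000 = 0.110452 μs; 3 hops → 0.331355 μs.
Propagation delays (d/s per hop): 17365.9, 11047.6, 5533.33 μs; sum = 33946.8 μs.
End-to-end = 33900 μs.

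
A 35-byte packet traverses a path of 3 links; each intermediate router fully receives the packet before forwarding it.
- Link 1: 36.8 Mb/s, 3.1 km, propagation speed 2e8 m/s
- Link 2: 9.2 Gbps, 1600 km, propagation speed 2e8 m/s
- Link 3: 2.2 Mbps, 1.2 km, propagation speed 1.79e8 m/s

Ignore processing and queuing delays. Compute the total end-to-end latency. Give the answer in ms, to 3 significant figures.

8.16 ms

L = 35 × 8 = 280 bits.
Transmission delays (L/R per hop): 0.0076087, 3.04348e-05, 0.127273 ms; sum = 0.134912 ms.
Propagation delays (d/s per hop): 0.0155, 8, 0.00670391 ms; sum = 8.0222 ms.
End-to-end = 8.16 ms.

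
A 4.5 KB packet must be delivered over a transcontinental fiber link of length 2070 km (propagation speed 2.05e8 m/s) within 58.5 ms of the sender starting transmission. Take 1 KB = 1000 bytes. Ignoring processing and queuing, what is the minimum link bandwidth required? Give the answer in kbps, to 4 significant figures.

L = 36000 bits.
Propagation delay = 2070000 / 2.05e+08 = 10.0976 ms.
Transmission budget = 58.5 − 10.0976 = 48.4024 ms.
R ≥ L / t_tx = 36000 bits / 0.0484024 s = 743.8 kbps.

743.8 kbps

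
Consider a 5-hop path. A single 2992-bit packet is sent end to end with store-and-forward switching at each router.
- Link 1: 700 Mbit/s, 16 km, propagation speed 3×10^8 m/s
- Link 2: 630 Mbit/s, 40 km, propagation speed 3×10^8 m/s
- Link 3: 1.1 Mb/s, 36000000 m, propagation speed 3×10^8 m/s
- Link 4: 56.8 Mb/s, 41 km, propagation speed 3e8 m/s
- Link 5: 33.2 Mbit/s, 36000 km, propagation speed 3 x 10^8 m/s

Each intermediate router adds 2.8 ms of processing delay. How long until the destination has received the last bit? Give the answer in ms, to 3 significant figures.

254 ms

Transmission delays (L/R per hop): 0.00427429, 0.00474921, 2.72, 0.0526761, 0.0901205 ms; sum = 2.87182 ms.
Propagation delays (d/s per hop): 0.0533333, 0.133333, 120, 0.136667, 120 ms; sum = 240.323 ms.
Processing at 4 router(s): 4 × 2.8 ms = 11.2 ms.
End-to-end = 254 ms.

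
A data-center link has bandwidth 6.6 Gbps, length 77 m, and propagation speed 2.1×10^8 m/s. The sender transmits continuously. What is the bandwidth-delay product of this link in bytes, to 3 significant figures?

Propagation delay = 77 / 210000000 = 3.66667e-07 s.
BDP = R × t_prop = 6600000000 × 3.66667e-07 = 2420 bits.
In bytes: 2420/8 = 303 bytes.

303 bytes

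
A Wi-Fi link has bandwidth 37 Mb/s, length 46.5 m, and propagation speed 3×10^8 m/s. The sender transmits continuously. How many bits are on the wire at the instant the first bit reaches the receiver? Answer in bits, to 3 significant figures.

5.74 bits

Propagation delay = 46.5 / 300000000 = 1.55e-07 s.
BDP = R × t_prop = 37000000 × 1.55e-07 = 5.735 bits.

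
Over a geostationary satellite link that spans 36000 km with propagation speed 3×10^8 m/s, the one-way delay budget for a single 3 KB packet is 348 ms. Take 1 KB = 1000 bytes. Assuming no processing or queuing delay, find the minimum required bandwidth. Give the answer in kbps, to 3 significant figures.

L = 24000 bits.
Propagation delay = 36000000 / 300000000 = 120 ms.
Transmission budget = 348 − 120 = 228 ms.
R ≥ L / t_tx = 24000 bits / 0.228 s = 105 kbps.

105 kbps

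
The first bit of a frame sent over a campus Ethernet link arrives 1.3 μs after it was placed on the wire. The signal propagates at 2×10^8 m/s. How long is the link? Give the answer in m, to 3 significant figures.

d = s × t_prop = 200000000 × 1.3e-06 = 260 m.

260 m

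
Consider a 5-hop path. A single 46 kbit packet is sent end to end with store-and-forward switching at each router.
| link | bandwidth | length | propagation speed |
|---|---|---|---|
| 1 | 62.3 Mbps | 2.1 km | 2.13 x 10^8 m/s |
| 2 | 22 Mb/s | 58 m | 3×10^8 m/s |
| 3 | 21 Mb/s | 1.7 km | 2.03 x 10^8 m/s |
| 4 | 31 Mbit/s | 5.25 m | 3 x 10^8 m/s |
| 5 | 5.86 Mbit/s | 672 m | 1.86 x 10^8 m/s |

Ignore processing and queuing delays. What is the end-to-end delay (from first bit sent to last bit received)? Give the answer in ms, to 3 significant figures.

14.4 ms

L = 46000 bits.
Transmission delays (L/R per hop): 0.738363, 2.09091, 2.19048, 1.48387, 7.84983 ms; sum = 14.3534 ms.
Propagation delays (d/s per hop): 0.00985915, 0.000193333, 0.00837438, 1.75e-05, 0.0036129 ms; sum = 0.0220573 ms.
End-to-end = 14.4 ms.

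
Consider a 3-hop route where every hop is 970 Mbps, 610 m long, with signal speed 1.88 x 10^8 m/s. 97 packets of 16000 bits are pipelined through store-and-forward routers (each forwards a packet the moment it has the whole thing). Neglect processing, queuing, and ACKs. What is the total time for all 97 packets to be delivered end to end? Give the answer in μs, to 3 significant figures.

Per-hop transmission t_tx = L/R = 16000/970000000 = 16.4948 μs.
Per-hop propagation t_prop = 610/188000000 = 3.24468 μs.
Pipeline fill: first packet needs 3·t_tx to clear all hops; remaining 96 packets each add one t_tx.
Total = (3+97-1)·t_tx + 3·t_prop = 99·16.4948 + 3·3.24468 = 1640 μs.

1640 μs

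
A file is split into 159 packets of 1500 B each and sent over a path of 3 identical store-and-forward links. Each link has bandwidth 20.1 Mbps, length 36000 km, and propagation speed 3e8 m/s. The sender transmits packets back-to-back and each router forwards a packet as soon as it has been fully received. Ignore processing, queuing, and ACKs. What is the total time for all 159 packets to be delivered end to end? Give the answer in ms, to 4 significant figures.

Per-hop transmission t_tx = L/R = 12000/20100000 = 0.597015 ms.
Per-hop propagation t_prop = 36000000/300000000 = 120 ms.
Pipeline fill: first packet needs 3·t_tx to clear all hops; remaining 158 packets each add one t_tx.
Total = (3+159-1)·t_tx + 3·t_prop = 161·0.597015 + 3·120 = 456.1 ms.

456.1 ms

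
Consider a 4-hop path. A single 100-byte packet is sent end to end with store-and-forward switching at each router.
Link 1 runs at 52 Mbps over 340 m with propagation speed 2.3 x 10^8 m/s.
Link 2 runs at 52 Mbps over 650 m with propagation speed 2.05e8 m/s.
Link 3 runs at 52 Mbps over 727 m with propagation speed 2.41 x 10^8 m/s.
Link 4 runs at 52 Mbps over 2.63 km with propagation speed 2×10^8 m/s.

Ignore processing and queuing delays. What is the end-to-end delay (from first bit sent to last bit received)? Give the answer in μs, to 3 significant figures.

L = 100 × 8 = 800 bits.
Transmission delay per hop = L/R = 800/52000000 = 15.3846 μs; 4 hops → 61.5385 μs.
Propagation delays (d/s per hop): 1.47826, 3.17073, 3.0166, 13.15 μs; sum = 20.8156 μs.
End-to-end = 82.4 μs.

82.4 μs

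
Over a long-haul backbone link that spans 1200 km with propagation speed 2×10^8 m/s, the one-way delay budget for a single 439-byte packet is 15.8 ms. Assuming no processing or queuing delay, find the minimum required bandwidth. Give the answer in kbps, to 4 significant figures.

358.4 kbps

L = 3512 bits.
Propagation delay = 1200000 / 200000000 = 6 ms.
Transmission budget = 15.8 − 6 = 9.8 ms.
R ≥ L / t_tx = 3512 bits / 0.0098 s = 358.4 kbps.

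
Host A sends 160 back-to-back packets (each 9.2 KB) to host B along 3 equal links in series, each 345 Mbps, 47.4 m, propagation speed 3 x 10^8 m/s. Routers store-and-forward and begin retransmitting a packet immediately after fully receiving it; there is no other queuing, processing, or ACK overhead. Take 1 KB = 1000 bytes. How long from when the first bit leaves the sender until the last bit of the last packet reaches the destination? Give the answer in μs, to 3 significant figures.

34600 μs

Per-hop transmission t_tx = L/R = 73600/345000000 = 213.333 μs.
Per-hop propagation t_prop = 47.4/300000000 = 0.158 μs.
Pipeline fill: first packet needs 3·t_tx to clear all hops; remaining 159 packets each add one t_tx.
Total = (3+160-1)·t_tx + 3·t_prop = 162·213.333 + 3·0.158 = 34600 μs.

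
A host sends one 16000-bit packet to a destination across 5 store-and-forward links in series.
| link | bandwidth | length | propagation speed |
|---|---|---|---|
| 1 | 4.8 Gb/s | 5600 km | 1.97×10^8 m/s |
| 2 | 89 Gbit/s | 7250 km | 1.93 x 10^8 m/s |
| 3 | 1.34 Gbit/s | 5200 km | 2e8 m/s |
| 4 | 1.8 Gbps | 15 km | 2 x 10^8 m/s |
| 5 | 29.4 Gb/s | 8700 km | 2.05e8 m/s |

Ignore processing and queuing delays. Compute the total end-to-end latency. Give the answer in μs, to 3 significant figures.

135000 μs

Transmission delays (L/R per hop): 3.33333, 0.179775, 11.9403, 8.88889, 0.544218 μs; sum = 24.8865 μs.
Propagation delays (d/s per hop): 28426.4, 37564.8, 26000, 75, 42439 μs; sum = 134505 μs.
End-to-end = 135000 μs.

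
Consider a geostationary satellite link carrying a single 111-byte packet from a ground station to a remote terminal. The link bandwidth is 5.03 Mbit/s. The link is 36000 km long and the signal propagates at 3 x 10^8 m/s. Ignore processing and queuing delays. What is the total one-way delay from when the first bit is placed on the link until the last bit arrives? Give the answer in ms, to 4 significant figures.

L = 111 × 8 = 888 bits.
Transmission delay = L/R = 888 / 5030000 = 0.176541 ms.
Propagation delay = d/s = 36000000 m / 300000000 m/s = 120 ms.
Total = 120.2 ms.

120.2 ms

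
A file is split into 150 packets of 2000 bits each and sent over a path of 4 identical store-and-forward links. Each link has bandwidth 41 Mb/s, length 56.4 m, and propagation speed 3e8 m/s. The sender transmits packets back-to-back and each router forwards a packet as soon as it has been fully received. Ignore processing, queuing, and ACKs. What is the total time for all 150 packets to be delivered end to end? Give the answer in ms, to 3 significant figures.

7.46 ms

Per-hop transmission t_tx = L/R = 2000/41000000 = 0.0487805 ms.
Per-hop propagation t_prop = 56.4/300000000 = 0.000188 ms.
Pipeline fill: first packet needs 4·t_tx to clear all hops; remaining 149 packets each add one t_tx.
Total = (4+150-1)·t_tx + 4·t_prop = 153·0.0487805 + 4·0.000188 = 7.46 ms.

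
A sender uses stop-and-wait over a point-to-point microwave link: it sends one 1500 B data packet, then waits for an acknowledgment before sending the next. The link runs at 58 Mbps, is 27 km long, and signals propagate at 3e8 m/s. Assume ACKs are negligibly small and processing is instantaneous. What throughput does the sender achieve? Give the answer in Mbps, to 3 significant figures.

31.0 Mbps

t_tx = L/R = 12000/58000000 = 0.000206897 s.
t_prop = 27000/300000000 = 9e-05 s; RTT = 0.00018 s.
Cycle = t_tx + RTT = 0.000386897 s.
Throughput = L / cycle = 12000 / 0.000386897 = 31.0 Mbps.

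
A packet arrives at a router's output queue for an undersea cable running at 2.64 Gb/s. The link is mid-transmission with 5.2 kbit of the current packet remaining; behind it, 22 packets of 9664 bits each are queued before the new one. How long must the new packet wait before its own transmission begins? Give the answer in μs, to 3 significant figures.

82.5 μs

Each queued packet: L/R = 9664/2640000000 = 3.66061 μs.
22 queued → 80.5333 μs.
Plus remaining 5200 bits of current packet: 1.9697 μs.
Queuing delay = 82.5 μs.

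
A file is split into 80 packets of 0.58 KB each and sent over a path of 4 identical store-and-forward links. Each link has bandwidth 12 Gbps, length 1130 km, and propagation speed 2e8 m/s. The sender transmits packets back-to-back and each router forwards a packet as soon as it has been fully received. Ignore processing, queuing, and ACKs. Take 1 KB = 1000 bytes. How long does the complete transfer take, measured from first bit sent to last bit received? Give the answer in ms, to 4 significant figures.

22.63 ms

Per-hop transmission t_tx = L/R = 4640/12000000000 = 0.000386667 ms.
Per-hop propagation t_prop = 1130000/200000000 = 5.65 ms.
Pipeline fill: first packet needs 4·t_tx to clear all hops; remaining 79 packets each add one t_tx.
Total = (4+80-1)·t_tx + 4·t_prop = 83·0.000386667 + 4·5.65 = 22.63 ms.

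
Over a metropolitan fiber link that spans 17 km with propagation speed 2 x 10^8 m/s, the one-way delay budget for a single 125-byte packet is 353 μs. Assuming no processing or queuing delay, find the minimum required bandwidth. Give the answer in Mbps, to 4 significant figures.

3.731 Mbps

L = 1000 bits.
Propagation delay = 17000 / 200000000 = 85 μs.
Transmission budget = 353 − 85 = 268 μs.
R ≥ L / t_tx = 1000 bits / 0.000268 s = 3.731 Mbps.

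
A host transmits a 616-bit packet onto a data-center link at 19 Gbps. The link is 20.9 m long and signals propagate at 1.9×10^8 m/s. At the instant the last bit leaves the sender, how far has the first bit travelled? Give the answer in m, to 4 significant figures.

6.160 m

t_tx = L/R = 616/19000000000 = 3.24211e-08 s.
Distance = s × t_tx = 190000000 × 3.24211e-08 = 6.160 m.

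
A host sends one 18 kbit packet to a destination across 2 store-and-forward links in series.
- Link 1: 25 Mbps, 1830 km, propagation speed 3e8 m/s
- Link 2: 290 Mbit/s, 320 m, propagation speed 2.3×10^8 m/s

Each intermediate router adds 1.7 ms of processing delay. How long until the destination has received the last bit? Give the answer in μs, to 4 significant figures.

8583 μs

L = 18000 bits.
Transmission delays (L/R per hop): 720, 62.069 μs; sum = 782.069 μs.
Propagation delays (d/s per hop): 6100, 1.3913 μs; sum = 6101.39 μs.
Processing at 1 router(s): 1 × 1.7 ms = 1700 μs.
End-to-end = 8583 μs.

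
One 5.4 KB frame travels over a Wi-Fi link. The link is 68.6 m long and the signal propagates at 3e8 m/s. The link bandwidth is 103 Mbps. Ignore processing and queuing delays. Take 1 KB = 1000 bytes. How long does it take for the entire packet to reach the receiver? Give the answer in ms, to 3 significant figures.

0.420 ms

L = 43200 bits.
Transmission delay = L/R = 43200 / 103000000 = 0.419417 ms.
Propagation delay = d/s = 68.6 m / 300000000 m/s = 0.000228667 ms.
Total = 0.420 ms.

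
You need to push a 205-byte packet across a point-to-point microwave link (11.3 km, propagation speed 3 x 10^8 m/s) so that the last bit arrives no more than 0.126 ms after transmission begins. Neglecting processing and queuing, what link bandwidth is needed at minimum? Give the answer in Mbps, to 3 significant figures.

L = 1640 bits.
Propagation delay = 11300 / 300000000 = 0.0376667 ms.
Transmission budget = 0.126 − 0.0376667 = 0.0883333 ms.
R ≥ L / t_tx = 1640 bits / 8.83333e-05 s = 18.6 Mbps.

18.6 Mbps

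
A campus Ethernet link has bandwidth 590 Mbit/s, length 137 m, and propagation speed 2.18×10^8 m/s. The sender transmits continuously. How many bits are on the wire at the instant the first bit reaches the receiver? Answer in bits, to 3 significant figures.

Propagation delay = 137 / 2.18e+08 = 6.2844e-07 s.
BDP = R × t_prop = 590000000 × 6.2844e-07 = 370.78 bits.

371 bits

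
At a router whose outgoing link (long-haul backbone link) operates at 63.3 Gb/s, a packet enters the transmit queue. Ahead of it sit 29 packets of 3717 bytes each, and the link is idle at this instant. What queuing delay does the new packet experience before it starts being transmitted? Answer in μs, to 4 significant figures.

Each queued packet: L/R = 29736/63300000000 = 0.469763 μs.
29 queued → 13.6231 μs.
Queuing delay = 13.62 μs.

13.62 μs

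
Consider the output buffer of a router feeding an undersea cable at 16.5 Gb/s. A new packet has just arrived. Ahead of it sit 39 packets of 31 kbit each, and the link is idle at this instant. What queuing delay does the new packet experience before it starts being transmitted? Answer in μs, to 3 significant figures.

73.3 μs

Each queued packet: L/R = 31000/16500000000 = 1.87879 μs.
39 queued → 73.2727 μs.
Queuing delay = 73.3 μs.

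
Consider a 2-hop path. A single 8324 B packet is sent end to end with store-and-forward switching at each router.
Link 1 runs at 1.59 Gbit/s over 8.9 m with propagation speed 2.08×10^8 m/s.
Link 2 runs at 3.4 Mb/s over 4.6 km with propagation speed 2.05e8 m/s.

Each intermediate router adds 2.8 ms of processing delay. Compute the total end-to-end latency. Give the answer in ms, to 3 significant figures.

22.5 ms

L = 8324 × 8 = 66592 bits.
Transmission delays (L/R per hop): 0.0418818, 19.5859 ms; sum = 19.6278 ms.
Propagation delays (d/s per hop): 4.27885e-05, 0.022439 ms; sum = 0.0224818 ms.
Processing at 1 router(s): 1 × 2.8 ms = 2.8 ms.
End-to-end = 22.5 ms.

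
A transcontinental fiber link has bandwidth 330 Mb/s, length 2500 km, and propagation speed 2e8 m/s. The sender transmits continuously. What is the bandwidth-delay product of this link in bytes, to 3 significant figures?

516000 bytes

Propagation delay = 2500000 / 200000000 = 0.0125 s.
BDP = R × t_prop = 330000000 × 0.0125 = 4125000 bits.
In bytes: 4125000/8 = 516000 bytes.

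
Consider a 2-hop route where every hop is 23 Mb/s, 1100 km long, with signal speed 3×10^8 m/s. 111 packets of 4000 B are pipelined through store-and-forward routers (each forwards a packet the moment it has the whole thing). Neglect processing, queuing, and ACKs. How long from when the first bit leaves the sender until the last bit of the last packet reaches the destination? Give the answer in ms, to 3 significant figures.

163 ms

Per-hop transmission t_tx = L/R = 32000/23000000 = 1.3913 ms.
Per-hop propagation t_prop = 1100000/300000000 = 3.66667 ms.
Pipeline fill: first packet needs 2·t_tx to clear all hops; remaining 110 packets each add one t_tx.
Total = (2+111-1)·t_tx + 2·t_prop = 112·1.3913 + 2·3.66667 = 163 ms.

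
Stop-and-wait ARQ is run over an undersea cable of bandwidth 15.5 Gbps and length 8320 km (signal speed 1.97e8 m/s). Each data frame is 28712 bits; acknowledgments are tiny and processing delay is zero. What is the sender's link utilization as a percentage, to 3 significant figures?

t_tx = L/R = 28712/15500000000 = 1.85239e-06 s.
t_prop = 8320000/197000000 = 0.0422335 s; RTT = 0.084467 s.
Cycle = t_tx + RTT = 0.0844689 s.
Utilization = t_tx / cycle = 1.85239e-06/0.0844689 = 0.00219 %.

0.00219 %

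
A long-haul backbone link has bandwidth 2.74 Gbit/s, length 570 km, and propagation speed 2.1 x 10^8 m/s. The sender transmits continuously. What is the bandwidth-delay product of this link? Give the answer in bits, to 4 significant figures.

7437000 bits

Propagation delay = 570000 / 210000000 = 0.00271429 s.
BDP = R × t_prop = 2740000000 × 0.00271429 = 7437140 bits.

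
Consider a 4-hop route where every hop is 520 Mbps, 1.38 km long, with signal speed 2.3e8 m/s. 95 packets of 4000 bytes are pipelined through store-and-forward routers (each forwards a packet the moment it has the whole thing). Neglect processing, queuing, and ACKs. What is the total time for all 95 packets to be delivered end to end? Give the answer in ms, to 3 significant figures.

Per-hop transmission t_tx = L/R = 32000/520000000 = 0.0615385 ms.
Per-hop propagation t_prop = 1380/2.3e+08 = 0.006 ms.
Pipeline fill: first packet needs 4·t_tx to clear all hops; remaining 94 packets each add one t_tx.
Total = (4+95-1)·t_tx + 4·t_prop = 98·0.0615385 + 4·0.006 = 6.05 ms.

6.05 ms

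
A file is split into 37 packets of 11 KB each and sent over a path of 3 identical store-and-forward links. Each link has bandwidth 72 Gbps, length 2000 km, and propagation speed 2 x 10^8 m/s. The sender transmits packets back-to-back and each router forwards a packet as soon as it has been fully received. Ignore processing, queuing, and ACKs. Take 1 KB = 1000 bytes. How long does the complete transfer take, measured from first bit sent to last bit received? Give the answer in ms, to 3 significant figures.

Per-hop transmission t_tx = L/R = 88000/72000000000 = 0.00122222 ms.
Per-hop propagation t_prop = 2000000/200000000 = 10 ms.
Pipeline fill: first packet needs 3·t_tx to clear all hops; remaining 36 packets each add one t_tx.
Total = (3+37-1)·t_tx + 3·t_prop = 39·0.00122222 + 3·10 = 30.0 ms.

30.0 ms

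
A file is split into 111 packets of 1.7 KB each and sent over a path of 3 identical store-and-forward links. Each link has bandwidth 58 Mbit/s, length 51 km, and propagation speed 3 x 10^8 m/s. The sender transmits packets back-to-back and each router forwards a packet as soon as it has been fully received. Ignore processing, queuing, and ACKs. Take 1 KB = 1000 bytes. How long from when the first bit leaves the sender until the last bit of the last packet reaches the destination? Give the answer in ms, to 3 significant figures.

Per-hop transmission t_tx = L/R = 13600/58000000 = 0.234483 ms.
Per-hop propagation t_prop = 51000/300000000 = 0.17 ms.
Pipeline fill: first packet needs 3·t_tx to clear all hops; remaining 110 packets each add one t_tx.
Total = (3+111-1)·t_tx + 3·t_prop = 113·0.234483 + 3·0.17 = 27.0 ms.

27.0 ms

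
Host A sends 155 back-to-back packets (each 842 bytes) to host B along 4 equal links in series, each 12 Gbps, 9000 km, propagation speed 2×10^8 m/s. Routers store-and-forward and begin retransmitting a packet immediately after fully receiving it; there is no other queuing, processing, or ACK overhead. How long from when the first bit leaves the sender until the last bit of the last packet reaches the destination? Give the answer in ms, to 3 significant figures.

180 ms

Per-hop transmission t_tx = L/R = 6736/12000000000 = 0.000561333 ms.
Per-hop propagation t_prop = 9000000/200000000 = 45 ms.
Pipeline fill: first packet needs 4·t_tx to clear all hops; remaining 154 packets each add one t_tx.
Total = (4+155-1)·t_tx + 4·t_prop = 158·0.000561333 + 4·45 = 180 ms.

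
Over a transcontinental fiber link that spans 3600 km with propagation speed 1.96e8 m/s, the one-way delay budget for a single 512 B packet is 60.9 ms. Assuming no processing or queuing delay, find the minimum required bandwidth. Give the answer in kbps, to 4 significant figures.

L = 4096 bits.
Propagation delay = 3600000 / 196000000 = 18.3673 ms.
Transmission budget = 60.9 − 18.3673 = 42.5327 ms.
R ≥ L / t_tx = 4096 bits / 0.0425327 s = 96.30 kbps.

96.30 kbps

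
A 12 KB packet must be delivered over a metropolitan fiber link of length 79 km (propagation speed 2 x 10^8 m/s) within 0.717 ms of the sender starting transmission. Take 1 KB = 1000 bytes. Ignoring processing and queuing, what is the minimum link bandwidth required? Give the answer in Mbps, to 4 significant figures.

L = 96000 bits.
Propagation delay = 79000 / 200000000 = 0.395 ms.
Transmission budget = 0.717 − 0.395 = 0.322 ms.
R ≥ L / t_tx = 96000 bits / 0.000322 s = 298.1 Mbps.

298.1 Mbps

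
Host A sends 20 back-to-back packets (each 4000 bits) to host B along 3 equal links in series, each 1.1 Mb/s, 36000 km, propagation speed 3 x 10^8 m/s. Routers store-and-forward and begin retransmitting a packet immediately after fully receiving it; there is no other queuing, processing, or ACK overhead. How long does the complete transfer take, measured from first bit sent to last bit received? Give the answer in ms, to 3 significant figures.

Per-hop transmission t_tx = L/R = 4000/1100000 = 3.63636 ms.
Per-hop propagation t_prop = 36000000/300000000 = 120 ms.
Pipeline fill: first packet needs 3·t_tx to clear all hops; remaining 19 packets each add one t_tx.
Total = (3+20-1)·t_tx + 3·t_prop = 22·3.63636 + 3·120 = 440 ms.

440 ms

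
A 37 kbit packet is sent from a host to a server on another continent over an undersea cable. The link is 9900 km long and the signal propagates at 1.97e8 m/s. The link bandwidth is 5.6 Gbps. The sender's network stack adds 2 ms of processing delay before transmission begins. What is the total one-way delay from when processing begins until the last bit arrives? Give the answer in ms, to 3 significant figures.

L = 37000 bits.
Transmission delay = L/R = 37000 / 5600000000 = 0.00660714 ms.
Propagation delay = d/s = 9900000 m / 197000000 m/s = 50.2538 ms.
Plus processing delay 2 ms = 2 ms.
Total = 52.3 ms.

52.3 ms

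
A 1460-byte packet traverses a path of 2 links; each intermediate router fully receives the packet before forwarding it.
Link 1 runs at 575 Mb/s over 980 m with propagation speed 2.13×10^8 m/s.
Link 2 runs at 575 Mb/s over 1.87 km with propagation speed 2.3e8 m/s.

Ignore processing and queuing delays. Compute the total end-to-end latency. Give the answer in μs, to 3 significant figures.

L = 1460 × 8 = 11680 bits.
Transmission delay per hop = L/R = 11680/575000000 = 20.313 μs; 2 hops → 40.6261 μs.
Propagation delays (d/s per hop): 4.60094, 8.13043 μs; sum = 12.7314 μs.
End-to-end = 53.4 μs.

53.4 μs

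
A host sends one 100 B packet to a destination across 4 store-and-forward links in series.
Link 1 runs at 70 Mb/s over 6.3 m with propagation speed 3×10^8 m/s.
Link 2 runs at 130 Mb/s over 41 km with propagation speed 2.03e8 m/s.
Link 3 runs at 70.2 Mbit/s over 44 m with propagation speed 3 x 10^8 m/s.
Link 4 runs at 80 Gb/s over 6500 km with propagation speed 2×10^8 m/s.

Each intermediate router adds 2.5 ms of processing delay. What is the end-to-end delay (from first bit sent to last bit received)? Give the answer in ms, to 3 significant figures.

L = 100 × 8 = 800 bits.
Transmission delays (L/R per hop): 0.0114286, 0.00615385, 0.011396, 1e-05 ms; sum = 0.0289884 ms.
Propagation delays (d/s per hop): 2.1e-05, 0.20197, 0.000146667, 32.5 ms; sum = 32.7021 ms.
Processing at 3 router(s): 3 × 2.5 ms = 7.5 ms.
End-to-end = 40.2 ms.

40.2 ms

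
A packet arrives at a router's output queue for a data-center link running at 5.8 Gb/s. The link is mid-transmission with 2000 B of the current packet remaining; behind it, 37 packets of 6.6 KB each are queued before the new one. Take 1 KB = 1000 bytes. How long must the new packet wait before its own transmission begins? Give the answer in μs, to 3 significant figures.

Each queued packet: L/R = 52800/5800000000 = 9.10345 μs.
37 queued → 336.828 μs.
Plus remaining 16000 bits of current packet: 2.75862 μs.
Queuing delay = 340 μs.

340 μs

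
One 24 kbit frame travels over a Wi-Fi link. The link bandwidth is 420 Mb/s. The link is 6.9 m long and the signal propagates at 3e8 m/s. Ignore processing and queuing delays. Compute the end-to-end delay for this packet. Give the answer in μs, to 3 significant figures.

57.2 μs

L = 24000 bits.
Transmission delay = L/R = 24000 / 420000000 = 57.1429 μs.
Propagation delay = d/s = 6.9 m / 300000000 m/s = 0.023 μs.
Total = 57.2 μs.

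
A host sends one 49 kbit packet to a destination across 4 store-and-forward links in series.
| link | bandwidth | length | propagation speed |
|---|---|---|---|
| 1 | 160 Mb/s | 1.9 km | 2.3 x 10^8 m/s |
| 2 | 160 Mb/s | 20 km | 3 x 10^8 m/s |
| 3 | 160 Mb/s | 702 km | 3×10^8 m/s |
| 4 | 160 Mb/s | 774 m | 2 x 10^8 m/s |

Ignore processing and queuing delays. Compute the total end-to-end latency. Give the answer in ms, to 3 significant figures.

L = 49000 bits.
Transmission delay per hop = L/R = 49000/160000000 = 0.30625 ms; 4 hops → 1.225 ms.
Propagation delays (d/s per hop): 0.00826087, 0.0666667, 2.34, 0.00387 ms; sum = 2.4188 ms.
End-to-end = 3.64 ms.

3.64 ms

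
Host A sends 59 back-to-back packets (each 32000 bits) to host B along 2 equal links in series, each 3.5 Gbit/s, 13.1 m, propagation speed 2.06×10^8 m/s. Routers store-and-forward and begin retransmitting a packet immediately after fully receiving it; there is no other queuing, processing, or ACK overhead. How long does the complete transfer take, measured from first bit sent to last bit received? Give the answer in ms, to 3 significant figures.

Per-hop transmission t_tx = L/R = 32000/3500000000 = 0.00914286 ms.
Per-hop propagation t_prop = 13.1/206000000 = 6.35922e-05 ms.
Pipeline fill: first packet needs 2·t_tx to clear all hops; remaining 58 packets each add one t_tx.
Total = (2+59-1)·t_tx + 2·t_prop = 60·0.00914286 + 2·6.35922e-05 = 0.549 ms.

0.549 ms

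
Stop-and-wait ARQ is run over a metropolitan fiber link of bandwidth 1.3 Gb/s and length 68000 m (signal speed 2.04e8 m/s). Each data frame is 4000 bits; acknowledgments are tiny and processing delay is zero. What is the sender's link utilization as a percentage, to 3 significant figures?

t_tx = L/R = 4000/1300000000 = 3.07692e-06 s.
t_prop = 68000/204000000 = 0.000333333 s; RTT = 0.000666667 s.
Cycle = t_tx + RTT = 0.000669744 s.
Utilization = t_tx / cycle = 3.07692e-06/0.000669744 = 0.459 %.

0.459 %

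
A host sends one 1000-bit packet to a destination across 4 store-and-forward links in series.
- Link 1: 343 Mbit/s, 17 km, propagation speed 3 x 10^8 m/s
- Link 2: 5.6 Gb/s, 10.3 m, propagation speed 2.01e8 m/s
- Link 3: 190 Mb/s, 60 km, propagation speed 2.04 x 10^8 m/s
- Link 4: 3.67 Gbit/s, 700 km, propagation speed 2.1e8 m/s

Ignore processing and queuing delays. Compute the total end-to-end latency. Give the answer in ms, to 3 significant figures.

3.69 ms

Transmission delays (L/R per hop): 0.00291545, 0.000178571, 0.00526316, 0.00027248 ms; sum = 0.00862966 ms.
Propagation delays (d/s per hop): 0.0566667, 5.12438e-05, 0.294118, 3.33333 ms; sum = 3.68417 ms.
End-to-end = 3.69 ms.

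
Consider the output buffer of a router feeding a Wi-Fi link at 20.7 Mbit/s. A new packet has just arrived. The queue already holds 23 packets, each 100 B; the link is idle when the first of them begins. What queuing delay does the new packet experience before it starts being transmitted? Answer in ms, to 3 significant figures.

0.889 ms

Each queued packet: L/R = 800/20700000 = 0.0386473 ms.
23 queued → 0.888889 ms.
Queuing delay = 0.889 ms.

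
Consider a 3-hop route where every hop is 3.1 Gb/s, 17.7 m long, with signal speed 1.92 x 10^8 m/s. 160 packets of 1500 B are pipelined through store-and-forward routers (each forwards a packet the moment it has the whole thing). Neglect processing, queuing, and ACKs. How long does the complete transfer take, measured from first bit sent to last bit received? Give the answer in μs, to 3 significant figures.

Per-hop transmission t_tx = L/R = 12000/3100000000 = 3.87097 μs.
Per-hop propagation t_prop = 17.7/192000000 = 0.0921875 μs.
Pipeline fill: first packet needs 3·t_tx to clear all hops; remaining 159 packets each add one t_tx.
Total = (3+160-1)·t_tx + 3·t_prop = 162·3.87097 + 3·0.0921875 = 627 μs.

627 μs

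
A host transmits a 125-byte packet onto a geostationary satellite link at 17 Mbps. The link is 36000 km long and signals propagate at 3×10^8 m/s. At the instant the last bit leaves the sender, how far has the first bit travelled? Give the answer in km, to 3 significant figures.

t_tx = L/R = 1000/17000000 = 5.88235e-05 s.
Distance = s × t_tx = 300000000 × 5.88235e-05 = 17.6 km.

17.6 km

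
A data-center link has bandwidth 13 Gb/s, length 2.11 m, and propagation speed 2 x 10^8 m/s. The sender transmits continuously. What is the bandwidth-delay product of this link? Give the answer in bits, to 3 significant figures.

Propagation delay = 2.11 / 200000000 = 1.055e-08 s.
BDP = R × t_prop = 13000000000 × 1.055e-08 = 137.15 bits.

137 bits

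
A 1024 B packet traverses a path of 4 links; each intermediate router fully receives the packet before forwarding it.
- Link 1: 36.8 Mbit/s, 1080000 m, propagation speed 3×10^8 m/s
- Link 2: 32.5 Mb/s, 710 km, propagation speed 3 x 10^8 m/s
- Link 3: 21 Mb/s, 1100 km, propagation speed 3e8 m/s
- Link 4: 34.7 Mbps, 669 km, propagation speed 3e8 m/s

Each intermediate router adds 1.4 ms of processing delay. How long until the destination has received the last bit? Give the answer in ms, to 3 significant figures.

L = 1024 × 8 = 8192 bits.
Transmission delays (L/R per hop): 0.222609, 0.252062, 0.390095, 0.236081 ms; sum = 1.10085 ms.
Propagation delays (d/s per hop): 3.6, 2.36667, 3.66667, 2.23 ms; sum = 11.8633 ms.
Processing at 3 router(s): 3 × 1.4 ms = 4.2 ms.
End-to-end = 17.2 ms.

17.2 ms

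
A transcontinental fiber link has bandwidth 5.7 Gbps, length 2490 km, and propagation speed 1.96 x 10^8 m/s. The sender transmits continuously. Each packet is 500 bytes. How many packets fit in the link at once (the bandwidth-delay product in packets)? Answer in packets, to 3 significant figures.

Propagation delay = 2490000 / 196000000 = 0.0127041 s.
BDP = R × t_prop = 5700000000 × 0.0127041 = 72413300 bits.
In packets of 4000 bits: 18100 packets.

18100 packets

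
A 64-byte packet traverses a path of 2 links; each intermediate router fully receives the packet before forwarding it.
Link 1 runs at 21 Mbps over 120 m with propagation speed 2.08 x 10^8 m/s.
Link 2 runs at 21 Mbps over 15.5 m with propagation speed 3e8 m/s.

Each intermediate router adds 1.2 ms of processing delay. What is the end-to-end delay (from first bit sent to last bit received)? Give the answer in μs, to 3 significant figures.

L = 64 × 8 = 512 bits.
Transmission delay per hop = L/R = 512/21000000 = 24.381 μs; 2 hops → 48.7619 μs.
Propagation delays (d/s per hop): 0.576923, 0.0516667 μs; sum = 0.62859 μs.
Processing at 1 router(s): 1 × 1.2 ms = 1200 μs.
End-to-end = 1250 μs.

1250 μs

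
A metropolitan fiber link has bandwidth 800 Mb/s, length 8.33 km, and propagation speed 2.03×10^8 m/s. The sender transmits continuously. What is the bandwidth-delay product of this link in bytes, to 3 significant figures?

4100 bytes

Propagation delay = 8330 / 2.03e+08 = 4.10345e-05 s.
BDP = R × t_prop = 800000000 × 4.10345e-05 = 32827.6 bits.
In bytes: 32827.6/8 = 4100 bytes.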